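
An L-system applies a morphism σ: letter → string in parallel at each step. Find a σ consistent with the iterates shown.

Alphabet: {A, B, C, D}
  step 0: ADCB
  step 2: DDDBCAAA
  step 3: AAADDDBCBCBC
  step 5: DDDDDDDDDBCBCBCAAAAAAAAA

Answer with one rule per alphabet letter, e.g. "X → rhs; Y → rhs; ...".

  step 2 ⇒ step 3: DDDBCAAA ⇒ A·A·A·DD·D·BC·BC·BC
    A ↦ BC
    B ↦ DD
    C ↦ D
    D ↦ A

A->BC, B->DD, C->D, D->A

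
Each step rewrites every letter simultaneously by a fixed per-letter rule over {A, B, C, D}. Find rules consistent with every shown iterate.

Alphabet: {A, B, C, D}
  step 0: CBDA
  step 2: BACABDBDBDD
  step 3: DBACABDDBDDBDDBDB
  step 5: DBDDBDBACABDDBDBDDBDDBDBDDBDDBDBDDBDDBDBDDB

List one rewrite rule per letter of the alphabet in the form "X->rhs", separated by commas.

A->B, B->D, C->ACA, D->DB

  step 2 ⇒ step 3: BACABDBDBDD ⇒ D·B·ACA·B·D·DB·D·DB·D·DB·DB
    A ↦ B
    B ↦ D
    C ↦ ACA
    D ↦ DB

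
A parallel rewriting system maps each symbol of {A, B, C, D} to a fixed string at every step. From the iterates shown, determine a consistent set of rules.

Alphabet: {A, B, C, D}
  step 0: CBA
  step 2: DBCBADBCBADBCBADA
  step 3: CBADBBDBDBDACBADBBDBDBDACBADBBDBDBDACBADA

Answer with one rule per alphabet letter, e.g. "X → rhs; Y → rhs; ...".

  step 2 ⇒ step 3: DBCBADBCBADBCBADA ⇒ CBA·DB·BDB·DB·DA·CBA·DB·BDB·DB·DA·CBA·DB·BDB·DB·DA·CBA·DA
    A ↦ DA
    B ↦ DB
    C ↦ BDB
    D ↦ CBA

A->DA, B->DB, C->BDB, D->CBA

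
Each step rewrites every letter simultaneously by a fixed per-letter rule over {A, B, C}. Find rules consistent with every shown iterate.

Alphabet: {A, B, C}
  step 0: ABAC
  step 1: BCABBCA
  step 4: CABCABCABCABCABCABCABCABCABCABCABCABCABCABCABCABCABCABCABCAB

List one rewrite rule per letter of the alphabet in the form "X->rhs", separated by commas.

  step 0 ⇒ step 1: ABAC ⇒ B·CAB·B·CA
    A ↦ B
    B ↦ CAB
    C ↦ CA

A->B, B->CAB, C->CA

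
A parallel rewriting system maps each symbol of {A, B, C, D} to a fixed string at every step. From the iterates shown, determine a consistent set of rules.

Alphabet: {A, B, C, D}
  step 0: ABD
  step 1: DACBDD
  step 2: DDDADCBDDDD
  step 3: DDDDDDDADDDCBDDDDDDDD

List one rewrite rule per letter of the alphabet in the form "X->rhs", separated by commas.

  step 2 ⇒ step 3: DDDADCBDDDD ⇒ DD·DD·DD·DA·DD·D·CB·DD·DD·DD·DD
    A ↦ DA
    B ↦ CB
    C ↦ D
    D ↦ DD

A->DA, B->CB, C->D, D->DD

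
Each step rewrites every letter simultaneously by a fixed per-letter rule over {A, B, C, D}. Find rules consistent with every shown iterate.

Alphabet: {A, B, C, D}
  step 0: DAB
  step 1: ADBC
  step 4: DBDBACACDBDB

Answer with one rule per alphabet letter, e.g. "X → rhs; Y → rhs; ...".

A->DB, B->C, C->DB, D->A

  step 0 ⇒ step 1: DAB ⇒ A·DB·C
    A ↦ DB
    B ↦ C
    D ↦ A
    C ↦ DB  (constrained at step 1)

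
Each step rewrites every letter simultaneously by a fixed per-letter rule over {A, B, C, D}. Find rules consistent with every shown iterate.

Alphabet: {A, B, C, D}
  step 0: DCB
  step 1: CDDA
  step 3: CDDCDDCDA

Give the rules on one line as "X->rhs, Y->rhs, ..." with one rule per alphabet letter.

  step 0 ⇒ step 1: DCB ⇒ CD·D·A
    B ↦ A
    C ↦ D
    D ↦ CD
    A ↦ B  (constrained at step 1)

A->B, B->A, C->D, D->CD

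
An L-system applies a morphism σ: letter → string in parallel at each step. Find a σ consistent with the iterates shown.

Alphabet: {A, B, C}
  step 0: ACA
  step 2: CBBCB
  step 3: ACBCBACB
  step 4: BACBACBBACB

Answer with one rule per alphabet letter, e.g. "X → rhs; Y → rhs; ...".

A->B, B->CB, C->A

  step 3 ⇒ step 4: ACBCBACB ⇒ B·A·CB·A·CB·B·A·CB
    A ↦ B
    B ↦ CB
    C ↦ A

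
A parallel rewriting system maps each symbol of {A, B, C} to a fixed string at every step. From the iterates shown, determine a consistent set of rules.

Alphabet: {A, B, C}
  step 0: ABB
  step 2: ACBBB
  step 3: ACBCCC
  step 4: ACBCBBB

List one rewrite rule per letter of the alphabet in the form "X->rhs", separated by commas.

A->AC, B->C, C->B

  step 3 ⇒ step 4: ACBCCC ⇒ AC·B·C·B·B·B
    A ↦ AC
    B ↦ C
    C ↦ B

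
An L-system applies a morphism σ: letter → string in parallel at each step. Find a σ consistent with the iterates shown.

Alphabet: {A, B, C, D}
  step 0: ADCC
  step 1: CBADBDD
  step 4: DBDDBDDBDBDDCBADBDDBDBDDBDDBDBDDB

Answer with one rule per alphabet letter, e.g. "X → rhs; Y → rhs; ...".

  step 0 ⇒ step 1: ADCC ⇒ CBA·DB·D·D
    A ↦ CBA
    C ↦ D
    D ↦ DB
    B ↦ D  (constrained at step 1)

A->CBA, B->D, C->D, D->DB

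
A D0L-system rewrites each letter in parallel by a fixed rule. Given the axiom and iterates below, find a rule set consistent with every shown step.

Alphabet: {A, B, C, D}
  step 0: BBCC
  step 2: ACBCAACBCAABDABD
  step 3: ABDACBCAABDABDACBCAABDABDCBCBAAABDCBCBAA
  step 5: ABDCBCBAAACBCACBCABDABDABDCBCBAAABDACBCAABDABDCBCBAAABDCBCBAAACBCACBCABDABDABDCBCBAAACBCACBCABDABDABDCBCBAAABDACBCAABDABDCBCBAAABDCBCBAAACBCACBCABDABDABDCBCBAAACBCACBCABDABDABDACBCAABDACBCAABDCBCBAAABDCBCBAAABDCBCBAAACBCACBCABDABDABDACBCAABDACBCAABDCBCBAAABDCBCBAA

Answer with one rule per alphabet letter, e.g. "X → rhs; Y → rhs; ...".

A->ABD, B->CBC, C->A, D->BAA

  step 2 ⇒ step 3: ACBCAACBCAABDABD ⇒ ABD·A·CBC·A·ABD·ABD·A·CBC·A·ABD·ABD·CBC·BAA·ABD·CBC·BAA
    A ↦ ABD
    B ↦ CBC
    C ↦ A
    D ↦ BAA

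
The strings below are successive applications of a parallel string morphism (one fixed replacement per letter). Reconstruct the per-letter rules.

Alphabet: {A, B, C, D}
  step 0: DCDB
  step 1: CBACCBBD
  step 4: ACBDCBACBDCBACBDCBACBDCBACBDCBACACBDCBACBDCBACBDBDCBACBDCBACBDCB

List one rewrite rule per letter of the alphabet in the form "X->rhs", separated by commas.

A->CB, B->BD, C->AC, D->CB

  step 0 ⇒ step 1: DCDB ⇒ CB·AC·CB·BD
    B ↦ BD
    C ↦ AC
    D ↦ CB
    A ↦ CB  (constrained at step 1)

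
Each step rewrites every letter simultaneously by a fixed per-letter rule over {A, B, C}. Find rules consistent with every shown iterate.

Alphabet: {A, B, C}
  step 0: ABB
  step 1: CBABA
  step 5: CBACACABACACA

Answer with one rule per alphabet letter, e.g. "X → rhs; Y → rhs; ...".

A->C, B->BA, C->A

  step 0 ⇒ step 1: ABB ⇒ C·BA·BA
    A ↦ C
    B ↦ BA
    C ↦ A  (constrained at step 1)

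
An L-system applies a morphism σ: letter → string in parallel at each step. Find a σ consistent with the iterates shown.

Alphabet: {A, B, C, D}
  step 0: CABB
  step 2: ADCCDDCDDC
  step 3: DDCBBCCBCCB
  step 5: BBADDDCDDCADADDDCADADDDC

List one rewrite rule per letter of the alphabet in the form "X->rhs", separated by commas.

A->DD, B->AD, C->B, D->C

  step 2 ⇒ step 3: ADCCDDCDDC ⇒ DD·C·B·B·C·C·B·C·C·B
    A ↦ DD
    C ↦ B
    D ↦ C
    B ↦ AD  (constrained at step 0)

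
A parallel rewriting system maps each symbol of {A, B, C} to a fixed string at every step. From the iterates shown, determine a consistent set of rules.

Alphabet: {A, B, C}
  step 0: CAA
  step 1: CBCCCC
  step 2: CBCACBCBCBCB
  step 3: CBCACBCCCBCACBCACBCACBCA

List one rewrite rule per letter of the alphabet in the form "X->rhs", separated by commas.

  step 2 ⇒ step 3: CBCACBCBCBCB ⇒ CB·CA·CB·CC·CB·CA·CB·CA·CB·CA·CB·CA
    A ↦ CC
    B ↦ CA
    C ↦ CB

A->CC, B->CA, C->CB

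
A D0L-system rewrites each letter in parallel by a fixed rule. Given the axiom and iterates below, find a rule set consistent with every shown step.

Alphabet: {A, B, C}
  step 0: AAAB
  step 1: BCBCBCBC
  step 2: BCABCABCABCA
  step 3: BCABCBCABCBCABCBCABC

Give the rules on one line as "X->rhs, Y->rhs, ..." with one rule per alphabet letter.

A->BC, B->BC, C->A

  step 2 ⇒ step 3: BCABCABCABCA ⇒ BC·A·BC·BC·A·BC·BC·A·BC·BC·A·BC
    A ↦ BC
    B ↦ BC
    C ↦ A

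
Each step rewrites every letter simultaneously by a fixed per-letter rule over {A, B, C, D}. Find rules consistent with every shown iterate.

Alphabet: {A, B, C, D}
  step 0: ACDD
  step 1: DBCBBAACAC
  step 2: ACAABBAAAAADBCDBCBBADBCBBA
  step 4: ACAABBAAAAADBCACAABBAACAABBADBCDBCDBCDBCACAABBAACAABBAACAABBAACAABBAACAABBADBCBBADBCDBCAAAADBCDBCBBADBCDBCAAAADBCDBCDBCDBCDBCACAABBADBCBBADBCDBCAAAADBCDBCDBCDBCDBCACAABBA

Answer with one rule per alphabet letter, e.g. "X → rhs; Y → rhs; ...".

  step 1 ⇒ step 2: DBCBBAACAC ⇒ AC·AA·BBA·AA·AA·DBC·DBC·BBA·DBC·BBA
    A ↦ DBC
    B ↦ AA
    C ↦ BBA
    D ↦ AC

A->DBC, B->AA, C->BBA, D->AC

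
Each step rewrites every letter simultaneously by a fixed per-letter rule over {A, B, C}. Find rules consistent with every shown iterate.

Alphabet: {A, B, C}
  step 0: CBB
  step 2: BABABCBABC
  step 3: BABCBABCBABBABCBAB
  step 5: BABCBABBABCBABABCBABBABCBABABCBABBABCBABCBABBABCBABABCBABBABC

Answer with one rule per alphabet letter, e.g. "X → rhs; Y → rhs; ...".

  step 2 ⇒ step 3: BABABCBABC ⇒ BA·BC·BA·BC·BA·B·BA·BC·BA·B
    A ↦ BC
    B ↦ BA
    C ↦ B

A->BC, B->BA, C->B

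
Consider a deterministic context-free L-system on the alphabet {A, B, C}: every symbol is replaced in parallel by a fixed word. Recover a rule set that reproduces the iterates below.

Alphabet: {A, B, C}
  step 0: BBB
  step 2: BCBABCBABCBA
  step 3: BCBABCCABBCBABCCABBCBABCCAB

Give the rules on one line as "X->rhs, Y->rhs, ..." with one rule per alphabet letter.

A->CAB, B->BC, C->BA

  step 2 ⇒ step 3: BCBABCBABCBA ⇒ BC·BA·BC·CAB·BC·BA·BC·CAB·BC·BA·BC·CAB
    A ↦ CAB
    B ↦ BC
    C ↦ BA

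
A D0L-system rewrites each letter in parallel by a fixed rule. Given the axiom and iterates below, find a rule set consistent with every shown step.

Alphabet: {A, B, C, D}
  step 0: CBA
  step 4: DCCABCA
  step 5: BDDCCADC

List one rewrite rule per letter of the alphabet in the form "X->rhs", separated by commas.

A->C, B->CA, C->D, D->B

  step 4 ⇒ step 5: DCCABCA ⇒ B·D·D·C·CA·D·C
    A ↦ C
    B ↦ CA
    C ↦ D
    D ↦ B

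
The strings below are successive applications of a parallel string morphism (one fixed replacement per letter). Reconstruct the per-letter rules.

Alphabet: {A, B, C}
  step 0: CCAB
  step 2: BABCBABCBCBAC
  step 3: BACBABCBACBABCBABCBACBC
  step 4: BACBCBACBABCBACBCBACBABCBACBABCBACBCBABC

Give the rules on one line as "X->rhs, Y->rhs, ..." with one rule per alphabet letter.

A->C, B->BA, C->BC

  step 3 ⇒ step 4: BACBABCBACBABCBABCBACBC ⇒ BA·C·BC·BA·C·BA·BC·BA·C·BC·BA·C·BA·BC·BA·C·BA·BC·BA·C·BC·BA·BC
    A ↦ C
    B ↦ BA
    C ↦ BC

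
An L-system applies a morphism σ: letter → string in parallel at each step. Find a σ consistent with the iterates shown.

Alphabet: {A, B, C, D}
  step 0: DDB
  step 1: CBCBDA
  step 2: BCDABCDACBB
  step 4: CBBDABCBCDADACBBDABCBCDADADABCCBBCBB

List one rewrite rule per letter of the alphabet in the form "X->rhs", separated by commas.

A->B, B->DA, C->BC, D->CB

  step 1 ⇒ step 2: CBCBDA ⇒ BC·DA·BC·DA·CB·B
    A ↦ B
    B ↦ DA
    C ↦ BC
    D ↦ CB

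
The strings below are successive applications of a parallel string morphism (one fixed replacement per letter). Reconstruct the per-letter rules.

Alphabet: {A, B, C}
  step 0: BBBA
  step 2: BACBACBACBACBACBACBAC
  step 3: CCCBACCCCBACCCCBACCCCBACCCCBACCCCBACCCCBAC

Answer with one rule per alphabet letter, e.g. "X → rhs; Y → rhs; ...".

  step 2 ⇒ step 3: BACBACBACBACBACBACBAC ⇒ CC·C·BAC·CC·C·BAC·CC·C·BAC·CC·C·BAC·CC·C·BAC·CC·C·BAC·CC·C·BAC
    A ↦ C
    B ↦ CC
    C ↦ BAC

A->C, B->CC, C->BAC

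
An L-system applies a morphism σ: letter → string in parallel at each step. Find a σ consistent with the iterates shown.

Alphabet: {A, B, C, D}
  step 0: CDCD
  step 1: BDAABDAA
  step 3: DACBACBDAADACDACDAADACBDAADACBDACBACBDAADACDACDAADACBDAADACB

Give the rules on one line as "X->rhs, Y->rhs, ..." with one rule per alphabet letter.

A->DAC, B->ACB, C->B, D->DAA

  step 0 ⇒ step 1: CDCD ⇒ B·DAA·B·DAA
    C ↦ B
    D ↦ DAA
    A ↦ DAC  (constrained at step 1)
    B ↦ ACB  (constrained at step 1)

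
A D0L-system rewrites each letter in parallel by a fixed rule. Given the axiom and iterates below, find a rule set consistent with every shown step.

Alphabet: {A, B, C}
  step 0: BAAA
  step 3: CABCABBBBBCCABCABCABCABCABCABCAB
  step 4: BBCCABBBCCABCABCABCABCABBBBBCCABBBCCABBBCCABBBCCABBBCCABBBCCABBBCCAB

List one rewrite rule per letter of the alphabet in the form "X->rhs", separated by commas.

A->C, B->CAB, C->BB

  step 3 ⇒ step 4: CABCABBBBBCCABCABCABCABCABCABCAB ⇒ BB·C·CAB·BB·C·CAB·CAB·CAB·CAB·CAB·BB·BB·C·CAB·BB·C·CAB·BB·C·CAB·BB·C·CAB·BB·C·CAB·BB·C·CAB·BB·C·CAB
    A ↦ C
    B ↦ CAB
    C ↦ BB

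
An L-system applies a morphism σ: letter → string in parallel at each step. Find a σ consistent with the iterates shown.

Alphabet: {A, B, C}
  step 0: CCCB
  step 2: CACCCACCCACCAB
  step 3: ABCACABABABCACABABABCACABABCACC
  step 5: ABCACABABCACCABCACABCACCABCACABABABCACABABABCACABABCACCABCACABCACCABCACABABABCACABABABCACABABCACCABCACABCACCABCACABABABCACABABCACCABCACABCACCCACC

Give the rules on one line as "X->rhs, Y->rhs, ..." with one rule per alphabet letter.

A->CAC, B->C, C->AB

  step 2 ⇒ step 3: CACCCACCCACCAB ⇒ AB·CAC·AB·AB·AB·CAC·AB·AB·AB·CAC·AB·AB·CAC·C
    A ↦ CAC
    B ↦ C
    C ↦ AB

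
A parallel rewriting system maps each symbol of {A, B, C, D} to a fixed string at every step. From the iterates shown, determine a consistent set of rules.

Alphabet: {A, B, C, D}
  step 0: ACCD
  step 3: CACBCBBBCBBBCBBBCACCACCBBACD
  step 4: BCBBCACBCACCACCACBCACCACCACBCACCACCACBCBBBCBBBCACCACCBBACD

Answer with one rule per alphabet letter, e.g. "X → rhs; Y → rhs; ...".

A->CB, B->CAC, C->B, D->ACD

  step 3 ⇒ step 4: CACBCBBBCBBBCBBBCACCACCBBACD ⇒ B·CB·B·CAC·B·CAC·CAC·CAC·B·CAC·CAC·CAC·B·CAC·CAC·CAC·B·CB·B·B·CB·B·B·CAC·CAC·CB·B·ACD
    A ↦ CB
    B ↦ CAC
    C ↦ B
    D ↦ ACD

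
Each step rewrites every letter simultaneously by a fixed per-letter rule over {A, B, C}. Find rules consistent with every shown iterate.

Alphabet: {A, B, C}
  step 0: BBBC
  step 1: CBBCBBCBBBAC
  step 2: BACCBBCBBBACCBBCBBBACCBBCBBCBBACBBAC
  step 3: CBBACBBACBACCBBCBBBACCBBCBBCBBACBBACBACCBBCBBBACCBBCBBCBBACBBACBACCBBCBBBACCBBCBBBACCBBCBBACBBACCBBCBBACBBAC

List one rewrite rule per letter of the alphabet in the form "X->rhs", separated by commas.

  step 2 ⇒ step 3: BACCBBCBBBACCBBCBBBACCBBCBBCBBACBBAC ⇒ CBB·ACB·BAC·BAC·CBB·CBB·BAC·CBB·CBB·CBB·ACB·BAC·BAC·CBB·CBB·BAC·CBB·CBB·CBB·ACB·BAC·BAC·CBB·CBB·BAC·CBB·CBB·BAC·CBB·CBB·ACB·BAC·CBB·CBB·ACB·BAC
    A ↦ ACB
    B ↦ CBB
    C ↦ BAC

A->ACB, B->CBB, C->BAC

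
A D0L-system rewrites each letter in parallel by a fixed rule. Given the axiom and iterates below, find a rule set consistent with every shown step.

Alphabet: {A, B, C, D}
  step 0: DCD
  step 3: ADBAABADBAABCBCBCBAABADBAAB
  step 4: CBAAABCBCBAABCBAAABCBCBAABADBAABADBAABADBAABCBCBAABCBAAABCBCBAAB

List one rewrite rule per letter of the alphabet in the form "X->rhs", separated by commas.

A->CB, B->AAB, C->ADB, D->A

  step 3 ⇒ step 4: ADBAABADBAABCBCBCBAABADBAAB ⇒ CB·A·AAB·CB·CB·AAB·CB·A·AAB·CB·CB·AAB·ADB·AAB·ADB·AAB·ADB·AAB·CB·CB·AAB·CB·A·AAB·CB·CB·AAB
    A ↦ CB
    B ↦ AAB
    C ↦ ADB
    D ↦ A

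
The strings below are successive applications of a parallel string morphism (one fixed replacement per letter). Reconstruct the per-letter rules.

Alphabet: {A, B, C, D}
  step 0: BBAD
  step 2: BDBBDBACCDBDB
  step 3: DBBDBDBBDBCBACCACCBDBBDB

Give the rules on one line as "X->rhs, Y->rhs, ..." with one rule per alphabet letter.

A->CB, B->DB, C->ACC, D->B

  step 2 ⇒ step 3: BDBBDBACCDBDB ⇒ DB·B·DB·DB·B·DB·CB·ACC·ACC·B·DB·B·DB
    A ↦ CB
    B ↦ DB
    C ↦ ACC
    D ↦ B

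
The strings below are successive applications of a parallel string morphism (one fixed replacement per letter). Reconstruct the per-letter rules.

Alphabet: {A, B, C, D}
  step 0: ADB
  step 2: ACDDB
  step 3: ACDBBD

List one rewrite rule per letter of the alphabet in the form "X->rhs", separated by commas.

  step 2 ⇒ step 3: ACDDB ⇒ AC·D·B·B·D
    A ↦ AC
    B ↦ D
    C ↦ D
    D ↦ B

A->AC, B->D, C->D, D->B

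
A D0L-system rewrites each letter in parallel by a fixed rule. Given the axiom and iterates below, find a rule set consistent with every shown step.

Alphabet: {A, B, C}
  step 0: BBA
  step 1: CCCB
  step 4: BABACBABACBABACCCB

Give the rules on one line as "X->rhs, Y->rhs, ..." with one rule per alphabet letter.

A->CB, B->C, C->BA

  step 0 ⇒ step 1: BBA ⇒ C·C·CB
    A ↦ CB
    B ↦ C
    C ↦ BA  (constrained at step 1)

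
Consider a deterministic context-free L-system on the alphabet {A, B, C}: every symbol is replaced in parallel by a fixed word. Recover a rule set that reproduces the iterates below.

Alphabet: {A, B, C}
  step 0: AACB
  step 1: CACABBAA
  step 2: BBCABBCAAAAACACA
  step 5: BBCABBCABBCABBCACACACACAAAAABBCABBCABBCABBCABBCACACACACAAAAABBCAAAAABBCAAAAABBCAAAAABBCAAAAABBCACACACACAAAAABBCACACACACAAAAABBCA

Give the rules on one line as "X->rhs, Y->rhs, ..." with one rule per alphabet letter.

A->CA, B->AA, C->BB

  step 1 ⇒ step 2: CACABBAA ⇒ BB·CA·BB·CA·AA·AA·CA·CA
    A ↦ CA
    B ↦ AA
    C ↦ BB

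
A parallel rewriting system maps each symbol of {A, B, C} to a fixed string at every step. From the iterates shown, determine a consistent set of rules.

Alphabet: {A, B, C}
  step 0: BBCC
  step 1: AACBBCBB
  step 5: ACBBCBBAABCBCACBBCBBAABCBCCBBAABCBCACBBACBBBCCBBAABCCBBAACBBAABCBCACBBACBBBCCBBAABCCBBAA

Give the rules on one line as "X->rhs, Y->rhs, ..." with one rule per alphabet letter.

  step 0 ⇒ step 1: BBCC ⇒ A·A·CBB·CBB
    B ↦ A
    C ↦ CBB
    A ↦ BC  (constrained at step 1)

A->BC, B->A, C->CBB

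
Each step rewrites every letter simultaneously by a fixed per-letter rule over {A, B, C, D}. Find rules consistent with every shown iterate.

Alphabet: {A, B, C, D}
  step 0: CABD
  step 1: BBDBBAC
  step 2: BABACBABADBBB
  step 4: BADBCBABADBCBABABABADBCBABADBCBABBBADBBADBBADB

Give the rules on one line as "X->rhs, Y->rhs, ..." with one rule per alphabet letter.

A->DB, B->BA, C->BB, D->C

  step 1 ⇒ step 2: BBDBBAC ⇒ BA·BA·C·BA·BA·DB·BB
    A ↦ DB
    B ↦ BA
    C ↦ BB
    D ↦ C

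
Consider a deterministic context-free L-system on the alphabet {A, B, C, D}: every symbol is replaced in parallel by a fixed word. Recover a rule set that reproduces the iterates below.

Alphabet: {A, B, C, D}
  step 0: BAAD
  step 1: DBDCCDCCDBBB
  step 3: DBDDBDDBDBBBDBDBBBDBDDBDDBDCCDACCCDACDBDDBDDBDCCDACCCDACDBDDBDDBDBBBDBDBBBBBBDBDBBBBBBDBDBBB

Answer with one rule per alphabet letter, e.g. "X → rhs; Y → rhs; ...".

  step 0 ⇒ step 1: BAAD ⇒ DBD·CCD·CCD·BBB
    A ↦ CCD
    B ↦ DBD
    D ↦ BBB
    C ↦ AC  (constrained at step 1)

A->CCD, B->DBD, C->AC, D->BBB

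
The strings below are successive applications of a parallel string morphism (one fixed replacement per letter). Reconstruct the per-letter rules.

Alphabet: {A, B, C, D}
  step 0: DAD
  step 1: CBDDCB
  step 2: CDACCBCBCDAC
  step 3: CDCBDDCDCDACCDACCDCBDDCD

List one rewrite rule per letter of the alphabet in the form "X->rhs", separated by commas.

A->DD, B->AC, C->CD, D->CB

  step 2 ⇒ step 3: CDACCBCBCDAC ⇒ CD·CB·DD·CD·CD·AC·CD·AC·CD·CB·DD·CD
    A ↦ DD
    B ↦ AC
    C ↦ CD
    D ↦ CB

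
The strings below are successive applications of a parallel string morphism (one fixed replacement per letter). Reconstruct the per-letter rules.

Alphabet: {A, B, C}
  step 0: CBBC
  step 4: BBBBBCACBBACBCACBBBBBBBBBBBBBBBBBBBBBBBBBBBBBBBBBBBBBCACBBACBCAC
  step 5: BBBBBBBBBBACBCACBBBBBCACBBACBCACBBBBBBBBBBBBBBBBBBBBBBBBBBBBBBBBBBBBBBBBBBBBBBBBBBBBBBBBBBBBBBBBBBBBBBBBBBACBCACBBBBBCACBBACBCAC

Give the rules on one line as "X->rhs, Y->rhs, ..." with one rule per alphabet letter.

A->BC, B->BB, C->AC

  step 4 ⇒ step 5: BBBBBCACBBACBCACBBBBBBBBBBBBBBBBBBBBBBBBBBBBBBBBBBBBBCACBBACBCAC ⇒ BB·BB·BB·BB·BB·AC·BC·AC·BB·BB·BC·AC·BB·AC·BC·AC·BB·BB·BB·BB·BB·BB·BB·BB·BB·BB·BB·BB·BB·BB·BB·BB·BB·BB·BB·BB·BB·BB·BB·BB·BB·BB·BB·BB·BB·BB·BB·BB·BB·BB·BB·BB·BB·AC·BC·AC·BB·BB·BC·AC·BB·AC·BC·AC
    A ↦ BC
    B ↦ BB
    C ↦ AC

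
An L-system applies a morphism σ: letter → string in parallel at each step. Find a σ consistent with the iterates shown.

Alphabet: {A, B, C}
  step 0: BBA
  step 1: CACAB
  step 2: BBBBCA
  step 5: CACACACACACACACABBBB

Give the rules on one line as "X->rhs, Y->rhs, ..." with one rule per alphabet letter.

  step 1 ⇒ step 2: CACAB ⇒ B·B·B·B·CA
    A ↦ B
    B ↦ CA
    C ↦ B

A->B, B->CA, C->B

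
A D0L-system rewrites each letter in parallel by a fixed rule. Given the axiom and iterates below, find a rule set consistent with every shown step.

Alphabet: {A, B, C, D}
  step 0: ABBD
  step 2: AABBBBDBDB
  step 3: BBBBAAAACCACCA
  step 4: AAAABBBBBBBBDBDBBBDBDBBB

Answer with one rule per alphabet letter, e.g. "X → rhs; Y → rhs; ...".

A->BB, B->A, C->DB, D->CC

  step 3 ⇒ step 4: BBBBAAAACCACCA ⇒ A·A·A·A·BB·BB·BB·BB·DB·DB·BB·DB·DB·BB
    A ↦ BB
    B ↦ A
    C ↦ DB
  step 2 ⇒ step 3: AABBBBDBDB ⇒ BB·BB·A·A·A·A·CC·A·CC·A
    D ↦ CC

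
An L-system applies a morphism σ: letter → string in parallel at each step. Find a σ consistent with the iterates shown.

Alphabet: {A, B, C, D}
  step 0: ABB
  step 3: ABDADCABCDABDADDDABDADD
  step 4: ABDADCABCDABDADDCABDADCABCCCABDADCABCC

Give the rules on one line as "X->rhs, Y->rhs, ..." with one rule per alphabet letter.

  step 3 ⇒ step 4: ABDADCABCDABDADDDABDADD ⇒ AB·DAD·C·AB·C·D·AB·DAD·D·C·AB·DAD·C·AB·C·C·C·AB·DAD·C·AB·C·C
    A ↦ AB
    B ↦ DAD
    C ↦ D
    D ↦ C

A->AB, B->DAD, C->D, D->C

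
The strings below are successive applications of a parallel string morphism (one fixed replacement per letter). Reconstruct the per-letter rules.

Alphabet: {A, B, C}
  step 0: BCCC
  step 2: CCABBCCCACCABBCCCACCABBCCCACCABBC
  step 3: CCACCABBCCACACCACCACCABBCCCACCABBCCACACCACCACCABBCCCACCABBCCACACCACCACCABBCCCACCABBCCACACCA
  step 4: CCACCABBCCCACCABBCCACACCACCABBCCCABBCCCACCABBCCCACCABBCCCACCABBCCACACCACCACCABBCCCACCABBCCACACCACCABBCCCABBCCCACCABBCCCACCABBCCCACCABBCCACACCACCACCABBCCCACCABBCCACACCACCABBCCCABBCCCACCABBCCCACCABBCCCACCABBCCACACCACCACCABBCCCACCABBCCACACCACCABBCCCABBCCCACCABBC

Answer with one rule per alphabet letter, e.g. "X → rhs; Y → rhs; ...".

  step 3 ⇒ step 4: CCACCABBCCACACCACCACCABBCCCACCABBCCACACCACCACCABBCCCACCABBCCACACCACCACCABBCCCACCABBCCACACCA ⇒ CCA·CCA·BBC·CCA·CCA·BBC·CA·CA·CCA·CCA·BBC·CCA·BBC·CCA·CCA·BBC·CCA·CCA·BBC·CCA·CCA·BBC·CA·CA·CCA·CCA·CCA·BBC·CCA·CCA·BBC·CA·CA·CCA·CCA·BBC·CCA·BBC·CCA·CCA·BBC·CCA·CCA·BBC·CCA·CCA·BBC·CA·CA·CCA·CCA·CCA·BBC·CCA·CCA·BBC·CA·CA·CCA·CCA·BBC·CCA·BBC·CCA·CCA·BBC·CCA·CCA·BBC·CCA·CCA·BBC·CA·CA·CCA·CCA·CCA·BBC·CCA·CCA·BBC·CA·CA·CCA·CCA·BBC·CCA·BBC·CCA·CCA·BBC
    A ↦ BBC
    B ↦ CA
    C ↦ CCA

A->BBC, B->CA, C->CCA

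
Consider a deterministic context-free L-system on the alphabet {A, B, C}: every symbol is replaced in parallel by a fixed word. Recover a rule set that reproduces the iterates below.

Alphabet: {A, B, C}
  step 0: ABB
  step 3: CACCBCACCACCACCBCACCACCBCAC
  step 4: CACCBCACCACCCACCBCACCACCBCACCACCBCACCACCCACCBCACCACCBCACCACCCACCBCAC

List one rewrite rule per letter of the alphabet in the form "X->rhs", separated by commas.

  step 3 ⇒ step 4: CACCBCACCACCACCBCACCACCBCAC ⇒ CAC·CB·CAC·CAC·C·CAC·CB·CAC·CAC·CB·CAC·CAC·CB·CAC·CAC·C·CAC·CB·CAC·CAC·CB·CAC·CAC·C·CAC·CB·CAC
    A ↦ CB
    B ↦ C
    C ↦ CAC

A->CB, B->C, C->CAC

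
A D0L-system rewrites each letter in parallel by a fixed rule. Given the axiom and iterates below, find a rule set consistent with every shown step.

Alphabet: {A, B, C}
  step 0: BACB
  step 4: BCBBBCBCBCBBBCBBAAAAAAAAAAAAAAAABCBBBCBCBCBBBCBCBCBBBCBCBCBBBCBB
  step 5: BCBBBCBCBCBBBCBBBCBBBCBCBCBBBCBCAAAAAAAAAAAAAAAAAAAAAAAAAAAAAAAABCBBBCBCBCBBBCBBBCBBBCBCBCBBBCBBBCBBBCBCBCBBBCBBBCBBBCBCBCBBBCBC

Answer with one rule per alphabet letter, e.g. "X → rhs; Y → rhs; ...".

A->AA, B->BC, C->BB

  step 4 ⇒ step 5: BCBBBCBCBCBBBCBBAAAAAAAAAAAAAAAABCBBBCBCBCBBBCBCBCBBBCBCBCBBBCBB ⇒ BC·BB·BC·BC·BC·BB·BC·BB·BC·BB·BC·BC·BC·BB·BC·BC·AA·AA·AA·AA·AA·AA·AA·AA·AA·AA·AA·AA·AA·AA·AA·AA·BC·BB·BC·BC·BC·BB·BC·BB·BC·BB·BC·BC·BC·BB·BC·BB·BC·BB·BC·BC·BC·BB·BC·BB·BC·BB·BC·BC·BC·BB·BC·BC
    A ↦ AA
    B ↦ BC
    C ↦ BB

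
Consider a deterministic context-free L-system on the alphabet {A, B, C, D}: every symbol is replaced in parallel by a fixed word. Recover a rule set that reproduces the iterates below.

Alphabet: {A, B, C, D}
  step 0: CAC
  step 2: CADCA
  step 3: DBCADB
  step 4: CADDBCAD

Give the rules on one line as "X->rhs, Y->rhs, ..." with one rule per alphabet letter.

A->B, B->D, C->D, D->CA

  step 3 ⇒ step 4: DBCADB ⇒ CA·D·D·B·CA·D
    A ↦ B
    B ↦ D
    C ↦ D
    D ↦ CA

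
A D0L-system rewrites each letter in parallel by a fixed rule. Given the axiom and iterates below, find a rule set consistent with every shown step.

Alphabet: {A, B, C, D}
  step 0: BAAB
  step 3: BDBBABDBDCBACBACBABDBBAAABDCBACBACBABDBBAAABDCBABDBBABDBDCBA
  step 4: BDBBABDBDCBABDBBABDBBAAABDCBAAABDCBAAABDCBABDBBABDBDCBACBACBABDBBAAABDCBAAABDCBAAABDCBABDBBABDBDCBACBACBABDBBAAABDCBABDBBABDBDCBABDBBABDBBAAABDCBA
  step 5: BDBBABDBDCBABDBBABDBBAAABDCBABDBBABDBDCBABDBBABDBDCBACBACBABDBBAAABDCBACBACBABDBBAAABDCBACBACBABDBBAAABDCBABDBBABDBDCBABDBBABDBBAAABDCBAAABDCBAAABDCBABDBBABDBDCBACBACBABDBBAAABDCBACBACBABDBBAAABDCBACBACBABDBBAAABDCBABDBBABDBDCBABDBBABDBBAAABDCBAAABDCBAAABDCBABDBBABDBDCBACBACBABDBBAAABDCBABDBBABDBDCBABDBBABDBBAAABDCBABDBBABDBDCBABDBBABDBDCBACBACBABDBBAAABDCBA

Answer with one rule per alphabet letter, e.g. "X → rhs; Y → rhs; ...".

  step 4 ⇒ step 5: BDBBABDBDCBABDBBABDBBAAABDCBAAABDCBAAABDCBABDBBABDBDCBACBACBABDBBAAABDCBAAABDCBAAABDCBABDBBABDBDCBACBACBABDBBAAABDCBABDBBABDBDCBABDBBABDBBAAABDCBA ⇒ BD·BBA·BD·BD·CBA·BD·BBA·BD·BBA·AA·BD·CBA·BD·BBA·BD·BD·CBA·BD·BBA·BD·BD·CBA·CBA·CBA·BD·BBA·AA·BD·CBA·CBA·CBA·BD·BBA·AA·BD·CBA·CBA·CBA·BD·BBA·AA·BD·CBA·BD·BBA·BD·BD·CBA·BD·BBA·BD·BBA·AA·BD·CBA·AA·BD·CBA·AA·BD·CBA·BD·BBA·BD·BD·CBA·CBA·CBA·BD·BBA·AA·BD·CBA·CBA·CBA·BD·BBA·AA·BD·CBA·CBA·CBA·BD·BBA·AA·BD·CBA·BD·BBA·BD·BD·CBA·BD·BBA·BD·BBA·AA·BD·CBA·AA·BD·CBA·AA·BD·CBA·BD·BBA·BD·BD·CBA·CBA·CBA·BD·BBA·AA·BD·CBA·BD·BBA·BD·BD·CBA·BD·BBA·BD·BBA·AA·BD·CBA·BD·BBA·BD·BD·CBA·BD·BBA·BD·BD·CBA·CBA·CBA·BD·BBA·AA·BD·CBA
    A ↦ CBA
    B ↦ BD
    C ↦ AA
    D ↦ BBA

A->CBA, B->BD, C->AA, D->BBA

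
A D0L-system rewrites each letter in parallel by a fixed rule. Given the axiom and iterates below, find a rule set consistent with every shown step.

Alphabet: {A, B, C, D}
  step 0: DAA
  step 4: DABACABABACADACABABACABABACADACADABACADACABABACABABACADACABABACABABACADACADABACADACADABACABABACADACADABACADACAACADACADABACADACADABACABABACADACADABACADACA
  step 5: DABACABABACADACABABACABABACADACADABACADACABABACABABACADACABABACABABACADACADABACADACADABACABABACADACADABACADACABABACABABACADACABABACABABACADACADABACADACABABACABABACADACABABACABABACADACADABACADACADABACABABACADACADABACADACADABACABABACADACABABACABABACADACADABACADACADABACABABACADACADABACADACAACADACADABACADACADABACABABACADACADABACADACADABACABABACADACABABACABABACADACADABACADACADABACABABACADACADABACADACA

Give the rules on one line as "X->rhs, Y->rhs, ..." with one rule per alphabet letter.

  step 4 ⇒ step 5: DABACABABACADACABABACABABACADACADABACADACABABACABABACADACABABACABABACADACADABACADACADABACABABACADACADABACADACAACADACADABACADACADABACABABACADACADABACADACA ⇒ DAB·ACA·BAB·ACA·D·ACA·BAB·ACA·BAB·ACA·D·ACA·DAB·ACA·D·ACA·BAB·ACA·BAB·ACA·D·ACA·BAB·ACA·BAB·ACA·D·ACA·DAB·ACA·D·ACA·DAB·ACA·BAB·ACA·D·ACA·DAB·ACA·D·ACA·BAB·ACA·BAB·ACA·D·ACA·BAB·ACA·BAB·ACA·D·ACA·DAB·ACA·D·ACA·BAB·ACA·BAB·ACA·D·ACA·BAB·ACA·BAB·ACA·D·ACA·DAB·ACA·D·ACA·DAB·ACA·BAB·ACA·D·ACA·DAB·ACA·D·ACA·DAB·ACA·BAB·ACA·D·ACA·BAB·ACA·BAB·ACA·D·ACA·DAB·ACA·D·ACA·DAB·ACA·BAB·ACA·D·ACA·DAB·ACA·D·ACA·ACA·D·ACA·DAB·ACA·D·ACA·DAB·ACA·BAB·ACA·D·ACA·DAB·ACA·D·ACA·DAB·ACA·BAB·ACA·D·ACA·BAB·ACA·BAB·ACA·D·ACA·DAB·ACA·D·ACA·DAB·ACA·BAB·ACA·D·ACA·DAB·ACA·D·ACA
    A ↦ ACA
    B ↦ BAB
    C ↦ D
    D ↦ DAB

A->ACA, B->BAB, C->D, D->DAB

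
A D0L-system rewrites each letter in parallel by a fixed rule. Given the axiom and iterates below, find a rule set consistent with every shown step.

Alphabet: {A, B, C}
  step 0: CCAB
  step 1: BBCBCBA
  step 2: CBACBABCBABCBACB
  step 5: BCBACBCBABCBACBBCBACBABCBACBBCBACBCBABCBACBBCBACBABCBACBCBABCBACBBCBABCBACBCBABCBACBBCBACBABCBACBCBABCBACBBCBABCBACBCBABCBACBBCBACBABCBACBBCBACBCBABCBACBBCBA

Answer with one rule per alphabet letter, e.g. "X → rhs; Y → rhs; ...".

A->CB, B->CBA, C->B

  step 1 ⇒ step 2: BBCBCBA ⇒ CBA·CBA·B·CBA·B·CBA·CB
    A ↦ CB
    B ↦ CBA
    C ↦ B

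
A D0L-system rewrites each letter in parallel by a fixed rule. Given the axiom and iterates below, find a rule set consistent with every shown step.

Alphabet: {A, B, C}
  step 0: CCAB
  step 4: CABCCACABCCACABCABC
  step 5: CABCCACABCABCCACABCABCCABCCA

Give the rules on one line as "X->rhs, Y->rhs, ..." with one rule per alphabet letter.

  step 4 ⇒ step 5: CABCCACABCCACABCABC ⇒ CA·B·C·CA·CA·B·CA·B·C·CA·CA·B·CA·B·C·CA·B·C·CA
    A ↦ B
    B ↦ C
    C ↦ CA

A->B, B->C, C->CA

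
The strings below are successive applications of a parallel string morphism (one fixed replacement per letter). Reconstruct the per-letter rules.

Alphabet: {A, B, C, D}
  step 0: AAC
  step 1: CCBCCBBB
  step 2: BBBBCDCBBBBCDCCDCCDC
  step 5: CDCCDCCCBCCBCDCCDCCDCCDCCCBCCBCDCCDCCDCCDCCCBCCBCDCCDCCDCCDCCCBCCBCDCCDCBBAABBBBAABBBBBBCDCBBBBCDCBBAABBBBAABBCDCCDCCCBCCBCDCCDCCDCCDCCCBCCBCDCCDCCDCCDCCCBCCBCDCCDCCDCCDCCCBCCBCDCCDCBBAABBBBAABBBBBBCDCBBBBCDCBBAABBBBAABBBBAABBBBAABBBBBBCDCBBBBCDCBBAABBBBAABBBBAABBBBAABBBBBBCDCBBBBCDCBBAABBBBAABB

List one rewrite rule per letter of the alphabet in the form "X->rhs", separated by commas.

A->CCB, B->CDC, C->BB, D->AA

  step 1 ⇒ step 2: CCBCCBBB ⇒ BB·BB·CDC·BB·BB·CDC·CDC·CDC
    B ↦ CDC
    C ↦ BB
  step 0 ⇒ step 1: AAC ⇒ CCB·CCB·BB
    A ↦ CCB
    D ↦ AA  (constrained at step 2)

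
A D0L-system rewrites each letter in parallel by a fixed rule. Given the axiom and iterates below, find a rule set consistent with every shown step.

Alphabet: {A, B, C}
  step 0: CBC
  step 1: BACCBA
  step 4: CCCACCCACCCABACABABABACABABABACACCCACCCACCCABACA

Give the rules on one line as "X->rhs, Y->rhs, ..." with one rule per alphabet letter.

  step 0 ⇒ step 1: CBC ⇒ BA·CC·BA
    B ↦ CC
    C ↦ BA
    A ↦ CA  (constrained at step 1)

A->CA, B->CC, C->BA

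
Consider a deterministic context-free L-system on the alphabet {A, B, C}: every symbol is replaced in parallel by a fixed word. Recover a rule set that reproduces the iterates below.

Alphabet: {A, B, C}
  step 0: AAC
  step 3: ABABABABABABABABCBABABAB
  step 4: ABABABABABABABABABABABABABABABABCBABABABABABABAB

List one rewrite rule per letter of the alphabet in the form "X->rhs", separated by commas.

A->AB, B->AB, C->CB

  step 3 ⇒ step 4: ABABABABABABABABCBABABAB ⇒ AB·AB·AB·AB·AB·AB·AB·AB·AB·AB·AB·AB·AB·AB·AB·AB·CB·AB·AB·AB·AB·AB·AB·AB
    A ↦ AB
    B ↦ AB
    C ↦ CB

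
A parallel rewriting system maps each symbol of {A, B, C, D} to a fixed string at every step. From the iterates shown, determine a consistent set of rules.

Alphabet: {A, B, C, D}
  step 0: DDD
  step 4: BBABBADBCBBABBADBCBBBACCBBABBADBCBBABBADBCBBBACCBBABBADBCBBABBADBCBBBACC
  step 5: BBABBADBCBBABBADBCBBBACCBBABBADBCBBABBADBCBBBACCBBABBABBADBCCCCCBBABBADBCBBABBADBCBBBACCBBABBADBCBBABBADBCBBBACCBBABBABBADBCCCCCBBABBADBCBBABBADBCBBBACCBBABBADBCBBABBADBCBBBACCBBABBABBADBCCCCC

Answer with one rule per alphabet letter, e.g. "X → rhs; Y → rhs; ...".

  step 4 ⇒ step 5: BBABBADBCBBABBADBCBBBACCBBABBADBCBBABBADBCBBBACCBBABBADBCBBABBADBCBBBACC ⇒ BBA·BBA·DBC·BBA·BBA·DBC·B·BBA·CC·BBA·BBA·DBC·BBA·BBA·DBC·B·BBA·CC·BBA·BBA·BBA·DBC·CC·CC·BBA·BBA·DBC·BBA·BBA·DBC·B·BBA·CC·BBA·BBA·DBC·BBA·BBA·DBC·B·BBA·CC·BBA·BBA·BBA·DBC·CC·CC·BBA·BBA·DBC·BBA·BBA·DBC·B·BBA·CC·BBA·BBA·DBC·BBA·BBA·DBC·B·BBA·CC·BBA·BBA·BBA·DBC·CC·CC
    A ↦ DBC
    B ↦ BBA
    C ↦ CC
    D ↦ B

A->DBC, B->BBA, C->CC, D->B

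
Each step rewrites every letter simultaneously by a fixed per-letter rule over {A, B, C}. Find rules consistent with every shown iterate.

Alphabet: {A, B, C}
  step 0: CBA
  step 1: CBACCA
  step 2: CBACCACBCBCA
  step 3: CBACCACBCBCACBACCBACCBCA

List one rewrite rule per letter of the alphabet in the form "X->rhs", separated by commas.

  step 2 ⇒ step 3: CBACCACBCBCA ⇒ CB·AC·CA·CB·CB·CA·CB·AC·CB·AC·CB·CA
    A ↦ CA
    B ↦ AC
    C ↦ CB

A->CA, B->AC, C->CB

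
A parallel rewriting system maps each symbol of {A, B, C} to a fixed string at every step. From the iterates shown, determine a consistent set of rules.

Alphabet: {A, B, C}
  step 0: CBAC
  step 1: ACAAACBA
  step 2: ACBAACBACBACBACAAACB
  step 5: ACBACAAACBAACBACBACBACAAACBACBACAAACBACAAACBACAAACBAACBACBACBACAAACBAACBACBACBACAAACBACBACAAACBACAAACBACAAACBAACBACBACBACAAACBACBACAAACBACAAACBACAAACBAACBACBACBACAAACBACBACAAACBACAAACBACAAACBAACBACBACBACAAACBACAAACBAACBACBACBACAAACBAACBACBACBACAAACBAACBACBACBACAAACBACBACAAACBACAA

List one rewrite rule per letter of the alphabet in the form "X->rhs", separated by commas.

  step 1 ⇒ step 2: ACAAACBA ⇒ ACB·A·ACB·ACB·ACB·A·CAA·ACB
    A ↦ ACB
    B ↦ CAA
    C ↦ A

A->ACB, B->CAA, C->A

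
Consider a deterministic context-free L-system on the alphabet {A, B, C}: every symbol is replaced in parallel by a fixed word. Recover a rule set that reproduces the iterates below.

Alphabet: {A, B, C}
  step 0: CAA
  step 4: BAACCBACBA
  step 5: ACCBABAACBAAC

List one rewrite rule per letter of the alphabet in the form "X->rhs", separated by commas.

A->C, B->A, C->BA

  step 4 ⇒ step 5: BAACCBACBA ⇒ A·C·C·BA·BA·A·C·BA·A·C
    A ↦ C
    B ↦ A
    C ↦ BA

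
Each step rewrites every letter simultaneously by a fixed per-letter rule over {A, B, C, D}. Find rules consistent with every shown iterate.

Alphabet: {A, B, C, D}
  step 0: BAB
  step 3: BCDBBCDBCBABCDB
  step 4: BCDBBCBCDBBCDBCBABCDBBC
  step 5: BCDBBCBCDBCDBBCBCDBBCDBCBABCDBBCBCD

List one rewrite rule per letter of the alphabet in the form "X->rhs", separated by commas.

  step 4 ⇒ step 5: BCDBBCBCDBBCDBCBABCDBBC ⇒ BC·D·B·BC·BC·D·BC·D·B·BC·BC·D·B·BC·D·BC·BA·BC·D·B·BC·BC·D
    A ↦ BA
    B ↦ BC
    C ↦ D
    D ↦ B

A->BA, B->BC, C->D, D->B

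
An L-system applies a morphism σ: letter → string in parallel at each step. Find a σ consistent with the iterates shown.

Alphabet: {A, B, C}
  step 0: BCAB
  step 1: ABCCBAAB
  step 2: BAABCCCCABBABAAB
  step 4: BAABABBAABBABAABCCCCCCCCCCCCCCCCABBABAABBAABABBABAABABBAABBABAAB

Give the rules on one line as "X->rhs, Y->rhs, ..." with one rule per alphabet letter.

  step 1 ⇒ step 2: ABCCBAAB ⇒ BA·AB·CC·CC·AB·BA·BA·AB
    A ↦ BA
    B ↦ AB
    C ↦ CC

A->BA, B->AB, C->CC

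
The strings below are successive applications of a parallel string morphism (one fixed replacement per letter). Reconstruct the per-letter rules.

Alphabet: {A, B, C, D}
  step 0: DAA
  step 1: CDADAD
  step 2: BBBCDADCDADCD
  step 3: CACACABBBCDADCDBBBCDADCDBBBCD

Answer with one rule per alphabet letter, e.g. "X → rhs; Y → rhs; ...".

  step 2 ⇒ step 3: BBBCDADCDADCD ⇒ CA·CA·CA·BBB·CD·AD·CD·BBB·CD·AD·CD·BBB·CD
    A ↦ AD
    B ↦ CA
    C ↦ BBB
    D ↦ CD

A->AD, B->CA, C->BBB, D->CD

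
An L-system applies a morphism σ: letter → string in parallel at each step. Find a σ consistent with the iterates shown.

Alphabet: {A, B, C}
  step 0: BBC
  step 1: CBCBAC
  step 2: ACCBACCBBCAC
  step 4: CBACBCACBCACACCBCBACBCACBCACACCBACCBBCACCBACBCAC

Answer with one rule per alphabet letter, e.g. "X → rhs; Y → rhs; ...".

  step 1 ⇒ step 2: CBCBAC ⇒ AC·CB·AC·CB·BC·AC
    A ↦ BC
    B ↦ CB
    C ↦ AC

A->BC, B->CB, C->AC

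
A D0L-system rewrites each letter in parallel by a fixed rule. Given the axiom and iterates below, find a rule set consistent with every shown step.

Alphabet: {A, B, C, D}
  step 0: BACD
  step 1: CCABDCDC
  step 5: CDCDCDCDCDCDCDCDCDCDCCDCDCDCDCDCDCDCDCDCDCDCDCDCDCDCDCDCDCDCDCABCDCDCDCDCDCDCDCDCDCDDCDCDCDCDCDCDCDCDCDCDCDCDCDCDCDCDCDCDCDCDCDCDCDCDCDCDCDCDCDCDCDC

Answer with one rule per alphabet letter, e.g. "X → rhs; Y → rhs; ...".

A->CAB, B->C, C->DCD, D->C

  step 0 ⇒ step 1: BACD ⇒ C·CAB·DCD·C
    A ↦ CAB
    B ↦ C
    C ↦ DCD
    D ↦ C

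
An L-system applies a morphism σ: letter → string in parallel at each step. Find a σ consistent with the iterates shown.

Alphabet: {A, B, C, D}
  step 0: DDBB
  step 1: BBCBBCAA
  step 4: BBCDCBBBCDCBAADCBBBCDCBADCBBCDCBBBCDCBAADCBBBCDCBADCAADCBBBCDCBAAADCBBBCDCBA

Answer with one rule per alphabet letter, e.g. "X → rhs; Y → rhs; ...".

A->DC, B->A, C->DCB, D->BBC

  step 0 ⇒ step 1: DDBB ⇒ BBC·BBC·A·A
    B ↦ A
    D ↦ BBC
    A ↦ DC  (constrained at step 1)
    C ↦ DCB  (constrained at step 1)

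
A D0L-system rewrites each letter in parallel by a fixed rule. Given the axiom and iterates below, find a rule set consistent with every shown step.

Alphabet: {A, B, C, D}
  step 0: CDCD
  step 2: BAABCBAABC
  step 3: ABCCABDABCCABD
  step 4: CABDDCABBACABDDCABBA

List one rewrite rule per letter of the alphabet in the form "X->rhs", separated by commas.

  step 3 ⇒ step 4: ABCCABDABCCABD ⇒ C·AB·D·D·C·AB·BA·C·AB·D·D·C·AB·BA
    A ↦ C
    B ↦ AB
    C ↦ D
    D ↦ BA

A->C, B->AB, C->D, D->BA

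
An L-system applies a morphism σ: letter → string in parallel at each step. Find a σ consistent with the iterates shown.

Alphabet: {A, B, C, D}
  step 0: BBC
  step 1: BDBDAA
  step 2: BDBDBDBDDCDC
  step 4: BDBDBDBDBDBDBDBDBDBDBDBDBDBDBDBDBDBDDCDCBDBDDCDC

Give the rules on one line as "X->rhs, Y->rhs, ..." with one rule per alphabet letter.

  step 1 ⇒ step 2: BDBDAA ⇒ BD·BD·BD·BD·DC·DC
    A ↦ DC
    B ↦ BD
    D ↦ BD
  step 0 ⇒ step 1: BBC ⇒ BD·BD·AA
    C ↦ AA

A->DC, B->BD, C->AA, D->BD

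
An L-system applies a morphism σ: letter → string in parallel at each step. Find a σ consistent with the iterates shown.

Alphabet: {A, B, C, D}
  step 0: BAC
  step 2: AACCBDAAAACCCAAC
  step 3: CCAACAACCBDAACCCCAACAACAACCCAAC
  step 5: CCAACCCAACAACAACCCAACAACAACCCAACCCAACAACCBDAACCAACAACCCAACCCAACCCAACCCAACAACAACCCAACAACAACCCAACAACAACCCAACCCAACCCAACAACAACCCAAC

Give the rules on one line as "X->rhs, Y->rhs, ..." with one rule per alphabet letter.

A->C, B->CBD, C->AAC, D->AA

  step 2 ⇒ step 3: AACCBDAAAACCCAAC ⇒ C·C·AAC·AAC·CBD·AA·C·C·C·C·AAC·AAC·AAC·C·C·AAC
    A ↦ C
    B ↦ CBD
    C ↦ AAC
    D ↦ AA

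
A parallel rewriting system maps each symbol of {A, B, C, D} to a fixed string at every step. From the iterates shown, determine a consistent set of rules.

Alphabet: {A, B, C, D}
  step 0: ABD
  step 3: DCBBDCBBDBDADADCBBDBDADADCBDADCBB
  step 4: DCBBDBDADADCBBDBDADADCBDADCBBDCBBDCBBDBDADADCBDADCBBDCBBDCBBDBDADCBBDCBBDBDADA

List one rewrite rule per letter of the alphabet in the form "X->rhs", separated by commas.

  step 3 ⇒ step 4: DCBBDCBBDBDADADCBBDBDADADCBDADCBB ⇒ DCB·BDB·DA·DA·DCB·BDB·DA·DA·DCB·DA·DCB·B·DCB·B·DCB·BDB·DA·DA·DCB·DA·DCB·B·DCB·B·DCB·BDB·DA·DCB·B·DCB·BDB·DA·DA
    A ↦ B
    B ↦ DA
    C ↦ BDB
    D ↦ DCB

A->B, B->DA, C->BDB, D->DCB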